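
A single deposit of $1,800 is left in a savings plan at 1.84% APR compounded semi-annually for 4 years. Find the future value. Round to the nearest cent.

With 2 periods per year: i = 0.0092, n = 8.
1,800 × (1+0.0092)^8 = 1,800 × 1.076014 = 1,936.8253

$1,936.83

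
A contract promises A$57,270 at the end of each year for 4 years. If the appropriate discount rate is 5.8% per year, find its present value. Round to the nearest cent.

Annuity factor a(4|0.058) = 3.481034; PV = 57270 × 3.481034 = 199,358.8114

A$199,358.81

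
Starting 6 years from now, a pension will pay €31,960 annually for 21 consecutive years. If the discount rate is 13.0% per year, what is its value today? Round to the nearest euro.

€123,188

PV at t=5 (ordinary 21-year annuity): 31960 × a(21|0.13) = 31960 × 7.101550 = 226,965.5402
Discount back 5 years: 226,965.5402 × (1+0.13)^(−5) = 226,965.5402 × 0.542760 = 123,187.8021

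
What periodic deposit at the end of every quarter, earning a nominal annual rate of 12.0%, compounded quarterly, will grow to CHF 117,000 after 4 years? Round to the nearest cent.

CHF 5,804.47

Periodic rate i = 0.12/4 = 0.03; n = 4 × 4 = 16 periods.
PMT = 117000 / ( [(1+0.03)^16 − 1] / 0.03 ) = 117000 / 20.156881 = 5,804.4694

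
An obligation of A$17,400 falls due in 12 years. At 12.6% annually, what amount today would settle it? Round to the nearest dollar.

A$4,189

Discount factor = (1+0.126)^(−12) = 0.240735; PV = 17,400 × 0.240735 = 4,188.7897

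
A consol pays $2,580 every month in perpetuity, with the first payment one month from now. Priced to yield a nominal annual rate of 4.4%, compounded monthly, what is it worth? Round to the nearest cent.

$703,636.36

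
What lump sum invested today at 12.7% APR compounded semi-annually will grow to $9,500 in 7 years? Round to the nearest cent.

With 2 periods per year: i = 0.0635, n = 14.
Discount factor = (1+0.0635)^(−14) = 0.422353; PV = 9,500 × 0.422353 = 4,012.3489

$4,012.35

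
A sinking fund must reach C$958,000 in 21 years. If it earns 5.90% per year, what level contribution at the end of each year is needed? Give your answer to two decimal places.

FV-annuity factor = 39.539752; PMT = 958000 / 39.539752 = 24,228.7814

C$24,228.78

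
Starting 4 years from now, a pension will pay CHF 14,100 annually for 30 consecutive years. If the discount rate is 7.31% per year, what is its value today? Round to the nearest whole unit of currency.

CHF 137,291

PV at t=3 (ordinary 30-year annuity): 14100 × a(30|0.0731) = 14100 × 12.032196 = 169,653.9599
Discount back 3 years: 169,653.9599 × (1+0.0731)^(−3) = 169,653.9599 × 0.809244 = 137,291.4262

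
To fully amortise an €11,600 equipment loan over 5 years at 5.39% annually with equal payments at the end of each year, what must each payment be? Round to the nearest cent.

Annuity-PV factor = 4.283196; PMT = 11600 / 4.283196 = 2,708.2578

€2,708.26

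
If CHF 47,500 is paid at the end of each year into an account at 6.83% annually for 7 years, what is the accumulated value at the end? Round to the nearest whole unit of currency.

FV = 47500 × [(1+0.0683)^7 − 1] / 0.0683 = 47500 × 8.609190 = 408,936.5279

CHF 408,937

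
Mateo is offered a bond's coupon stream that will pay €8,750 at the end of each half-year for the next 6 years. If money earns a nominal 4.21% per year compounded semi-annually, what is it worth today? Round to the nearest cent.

i = 0.0421/2 = 0.02105 per half-year; n = 6·2 = 12.
PV = PMT · [1 − (1+i)^(−n)] / i = 8750 · 10.507467 = 91,940.3331

€91,940.33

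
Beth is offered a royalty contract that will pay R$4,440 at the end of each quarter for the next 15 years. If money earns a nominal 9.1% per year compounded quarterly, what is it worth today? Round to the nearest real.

i = 0.091/4 = 0.02275 per quarter; n = 15·4 = 60.
PV = 4440 × [1 − (1+0.02275)^(−60)] / 0.02275 = 4440 × 32.557502 = 144,555.3081

R$144,555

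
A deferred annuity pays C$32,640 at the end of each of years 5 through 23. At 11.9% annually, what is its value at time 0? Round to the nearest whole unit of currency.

C$154,278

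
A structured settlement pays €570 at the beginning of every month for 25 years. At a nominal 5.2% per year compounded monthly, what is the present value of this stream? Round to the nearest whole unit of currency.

€96,003

i = 0.052/12 = 0.00433333 per month; n = 25·12 = 300.
PV = 570 × [1 − (1+0.00433333)^(−300)] / 0.00433333 × (1+i) = 570 × 168.427096 = 96,003.4449
Payments are at the start of each period, so multiply by (1+i).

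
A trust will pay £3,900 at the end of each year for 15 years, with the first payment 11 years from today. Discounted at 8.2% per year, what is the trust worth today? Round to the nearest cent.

Value one period before first payment (t=10): 3900 × [1 − (1+0.082)^(−15)] / 0.082 = 3900 × 8.455935 = 32,978.1446
Discount back 10 years: 32,978.1446 × (1+0.082)^(−10) = 32,978.1446 × 0.454703 = 14,995.2465

£14,995.25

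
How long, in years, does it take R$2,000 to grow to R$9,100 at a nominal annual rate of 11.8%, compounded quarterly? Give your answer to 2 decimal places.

Periodic rate i = 0.118/4 = 0.0295.
(1+i)^n = 9100/2000 = 4.55000, so n = ln 4.55000 / ln 1.0295 = 52.1141 quarters
= 52.1141/4 years

13.03 years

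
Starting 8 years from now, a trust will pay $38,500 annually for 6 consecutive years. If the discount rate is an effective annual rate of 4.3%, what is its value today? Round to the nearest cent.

$148,849.97

PV at t=7 (ordinary 6-year annuity): 38500 × a(6|0.043) = 38500 × 5.191324 = 199,865.9900
Discount back 7 years: 199,865.9900 × (1+0.043)^(−7) = 199,865.9900 × 0.744749 = 148,849.9661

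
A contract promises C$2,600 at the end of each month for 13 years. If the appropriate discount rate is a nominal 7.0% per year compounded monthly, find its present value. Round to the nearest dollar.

Periodic rate i = 0.07/12 = 0.00583333; n = 13 × 12 = 156 periods.
PV = PMT · [1 − (1+i)^(−n)] / i = 2600 · 102.241738 = 265,828.5187

C$265,829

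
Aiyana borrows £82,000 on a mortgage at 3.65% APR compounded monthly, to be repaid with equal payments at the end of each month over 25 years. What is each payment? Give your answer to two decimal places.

£417.14

With 12 periods per year: i = 0.00304167, n = 300.
Annuity-PV factor = 196.577872; PMT = 82000 / 196.577872 = 417.1375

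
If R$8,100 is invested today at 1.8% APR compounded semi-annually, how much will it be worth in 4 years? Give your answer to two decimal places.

R$8,701.91

With 2 periods per year: i = 0.009, n = 8.
FV = 8,100 × (1 + 0.009)^8 = 8,701.9052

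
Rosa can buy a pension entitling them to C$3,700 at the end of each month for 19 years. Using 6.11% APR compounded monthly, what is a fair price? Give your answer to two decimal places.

With 12 periods per year: i = 0.00509167, n = 228.
Annuity factor a(228|0.00509167) = 134.704800; PV = 3700 × 134.704800 = 498,407.7587

C$498,407.76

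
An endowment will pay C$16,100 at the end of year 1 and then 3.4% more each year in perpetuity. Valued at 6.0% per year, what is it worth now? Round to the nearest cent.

C$619,230.77

PV = PMT / (i − g) = 16100 / (0.06 − 0.034) = 16100 / 0.026000 = 619,230.7692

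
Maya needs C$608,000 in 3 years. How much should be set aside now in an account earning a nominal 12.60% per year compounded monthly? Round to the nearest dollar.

Periodic rate i = 0.126/12 = 0.0105; n = 3 × 12 = 36 periods.
PV = 608,000 / (1 + 0.0105)^36 = 608,000 / 1.456490 = 417,441.9944

C$417,442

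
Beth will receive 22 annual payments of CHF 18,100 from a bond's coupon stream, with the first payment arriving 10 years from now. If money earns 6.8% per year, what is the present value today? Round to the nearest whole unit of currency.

CHF 112,610

Value one period before first payment (t=9): 18100 × [1 − (1+0.068)^(−22)] / 0.068 = 18100 × 11.247098 = 203,572.4677
Discount back 9 years: 203,572.4677 × (1+0.068)^(−9) = 203,572.4677 × 0.553170 = 112,610.2096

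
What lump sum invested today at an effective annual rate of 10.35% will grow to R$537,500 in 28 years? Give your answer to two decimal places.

Discount factor = (1+0.1035)^(−28) = 0.063442; PV = 537,500 × 0.063442 = 34,099.8932

R$34,099.89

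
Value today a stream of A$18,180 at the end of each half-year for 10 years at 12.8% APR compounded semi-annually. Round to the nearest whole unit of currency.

A$201,917

i = 0.128/2 = 0.064 per half-year; n = 10·2 = 20.
PV = PMT · [1 − (1+i)^(−n)] / i = 18180 · 11.106571 = 201,917.4599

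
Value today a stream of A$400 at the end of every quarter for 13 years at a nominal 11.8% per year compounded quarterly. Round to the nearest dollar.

A$10,569

With 4 periods per year: i = 0.0295, n = 52.
PV = PMT · [1 − (1+i)^(−n)] / i = 400 · 26.423365 = 10,569.3459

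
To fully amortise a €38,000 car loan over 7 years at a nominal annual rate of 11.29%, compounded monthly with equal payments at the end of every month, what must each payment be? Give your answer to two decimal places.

i = 0.1129/12 = 0.00940833 per month; n = 7·12 = 84.
PMT = 38000 / ( [1 − (1+0.00940833)^(−84)] / 0.00940833 ) = 38000 / 57.886128 = 656.4612

€656.46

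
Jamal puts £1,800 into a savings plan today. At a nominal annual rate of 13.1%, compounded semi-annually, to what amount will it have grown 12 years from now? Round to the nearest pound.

£8,252

Periodic rate i = 0.131/2 = 0.0655; n = 12 × 2 = 24 periods.
1,800 × (1+0.0655)^24 = 1,800 × 4.584404 = 8,251.9275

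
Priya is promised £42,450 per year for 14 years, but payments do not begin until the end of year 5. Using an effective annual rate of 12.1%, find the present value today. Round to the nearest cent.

£177,267.74

Value one period before first payment (t=4): 42450 × [1 − (1+0.121)^(−14)] / 0.121 = 42450 × 6.594388 = 279,931.7497
PV₀ = 279,931.7497 / (1+0.121)^4 = 279,931.7497 / 1.579147 = 177,267.7402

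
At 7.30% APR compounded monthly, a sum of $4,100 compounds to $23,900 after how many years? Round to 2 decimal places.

Periodic rate i = 0.073/12 = 0.00608333.
n = ln(23900/4100) / ln(1+0.00608333) = ln(5.82927) / 0.006065 = 290.6709 months
= 290.6709/12 years

24.22 years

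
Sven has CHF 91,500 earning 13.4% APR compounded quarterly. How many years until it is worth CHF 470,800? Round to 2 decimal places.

12.43 years

Periodic rate i = 0.134/4 = 0.0335.
(1+i)^n = 470800/91500 = 5.14536, so n = ln 5.14536 / ln 1.0335 = 49.7129 quarters
= 49.7129/4 years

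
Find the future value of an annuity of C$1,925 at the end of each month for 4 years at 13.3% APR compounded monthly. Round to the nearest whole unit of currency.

Periodic rate i = 0.133/12 = 0.0110833; n = 4 × 12 = 48 periods.
Accumulation factor s(48|0.0110833) = 62.919597; FV = 1925 × 62.919597 = 121,120.2249

C$121,120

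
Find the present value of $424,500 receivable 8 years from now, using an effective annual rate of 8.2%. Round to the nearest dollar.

$225,975

Discount factor = (1+0.082)^(−8) = 0.532331; PV = 424,500 × 0.532331 = 225,974.5907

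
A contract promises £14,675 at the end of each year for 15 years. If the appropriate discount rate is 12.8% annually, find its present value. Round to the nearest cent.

PV = PMT · [1 − (1+i)^(−n)] / i = 14675 · 6.529716 = 95,823.5822

£95,823.58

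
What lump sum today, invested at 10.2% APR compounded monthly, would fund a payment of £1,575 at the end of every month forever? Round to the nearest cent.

Periodic rate i = 0.102/12 = 0.0085.
PV = C/r = 1575/0.0085 = 185,294.1176

£185,294.12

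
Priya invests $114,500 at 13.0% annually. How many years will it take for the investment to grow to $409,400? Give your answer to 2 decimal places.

(1+i)^n = 409400/114500 = 3.57555, so n = ln 3.57555 / ln 1.13 = 10.4250 years

10.42 years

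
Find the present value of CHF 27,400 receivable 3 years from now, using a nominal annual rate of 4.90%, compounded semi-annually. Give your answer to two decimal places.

CHF 23,696.20

Periodic rate i = 0.049/2 = 0.0245; n = 3 × 2 = 6 periods.
PV = FV·(1+i)^(−n) = 27,400 × 0.864825 = 23,696.2043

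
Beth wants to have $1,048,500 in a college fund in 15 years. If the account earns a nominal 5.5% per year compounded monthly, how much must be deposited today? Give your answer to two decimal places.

i = 0.055/12 = 0.00458333 per month; n = 15·12 = 180.
PV = 1,048,500 / (1 + 0.00458333)^180 = 1,048,500 / 2.277584 = 460,356.2831

$460,356.28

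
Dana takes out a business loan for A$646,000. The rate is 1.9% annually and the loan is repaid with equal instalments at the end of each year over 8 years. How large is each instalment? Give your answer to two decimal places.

A$87,805.67

PMT = 646000 / ( [1 − (1+0.019)^(−8)] / 0.019 ) = 646000 / 7.357156 = 87,805.6725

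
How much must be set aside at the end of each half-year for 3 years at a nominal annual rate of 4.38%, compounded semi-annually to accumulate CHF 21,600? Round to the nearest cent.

CHF 3,407.88

i = 0.0438/2 = 0.0219 per half-year; n = 3·2 = 6.
FV-annuity factor = 6.338251; PMT = 21600 / 6.338251 = 3,407.8801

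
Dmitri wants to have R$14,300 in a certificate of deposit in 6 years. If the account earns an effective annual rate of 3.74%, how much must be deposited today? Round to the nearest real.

R$11,473

PV = FV·(1+i)^(−n) = 14,300 × 0.802274 = 11,472.5135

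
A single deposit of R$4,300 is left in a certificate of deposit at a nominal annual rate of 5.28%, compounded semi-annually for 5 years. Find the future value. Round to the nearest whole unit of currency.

Periodic rate i = 0.0528/2 = 0.0264; n = 5 × 2 = 10 periods.
4,300 × (1+0.0264)^10 = 4,300 × 1.297676 = 5,580.0089

R$5,580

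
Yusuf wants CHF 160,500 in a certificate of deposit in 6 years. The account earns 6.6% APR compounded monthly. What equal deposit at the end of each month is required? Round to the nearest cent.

Periodic rate i = 0.066/12 = 0.0055; n = 6 × 12 = 72 periods.
FV-annuity factor = 88.046907; PMT = 160500 / 88.046907 = 1,822.8920

CHF 1,822.89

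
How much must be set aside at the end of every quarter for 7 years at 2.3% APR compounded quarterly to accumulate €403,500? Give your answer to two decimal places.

Periodic rate i = 0.023/4 = 0.00575; n = 7 × 4 = 28 periods.
FV-annuity factor = 30.285815; PMT = 403500 / 30.285815 = 13,323.0689

€13,323.07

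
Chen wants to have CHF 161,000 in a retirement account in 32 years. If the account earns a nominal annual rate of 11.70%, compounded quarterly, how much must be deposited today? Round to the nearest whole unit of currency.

i = 0.117/4 = 0.02925 per quarter; n = 32·4 = 128.
Discount factor = (1+0.02925)^(−128) = 0.024965; PV = 161,000 × 0.024965 = 4,019.3312

CHF 4,019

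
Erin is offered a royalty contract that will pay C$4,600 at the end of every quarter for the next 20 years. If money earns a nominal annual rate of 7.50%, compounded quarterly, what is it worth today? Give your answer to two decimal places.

C$189,826.45

Periodic rate i = 0.075/4 = 0.01875; n = 20 × 4 = 80 periods.
PV = PMT · [1 − (1+i)^(−n)] / i = 4600 · 41.266620 = 189,826.4529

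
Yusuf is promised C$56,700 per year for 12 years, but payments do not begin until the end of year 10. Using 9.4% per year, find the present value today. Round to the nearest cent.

C$177,289.00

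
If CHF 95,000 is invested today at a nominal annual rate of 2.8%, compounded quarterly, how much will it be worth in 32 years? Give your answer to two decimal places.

i = 0.028/4 = 0.007 per quarter; n = 32·4 = 128.
FV = PV·(1+i)^n = 95,000 × 2.442149 = 232,004.1942

CHF 232,004.19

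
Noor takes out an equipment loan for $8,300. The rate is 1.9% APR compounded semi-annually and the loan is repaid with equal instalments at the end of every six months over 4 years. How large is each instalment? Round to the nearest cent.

$1,082.34

With 2 periods per year: i = 0.0095, n = 8.
PMT = 8300 / ( [1 − (1+0.0095)^(−8)] / 0.0095 ) = 8300 / 7.668553 = 1,082.3423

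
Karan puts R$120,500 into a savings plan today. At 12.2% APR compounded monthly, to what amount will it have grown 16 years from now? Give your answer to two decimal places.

R$840,329.29

Periodic rate i = 0.122/12 = 0.0101667; n = 16 × 12 = 192 periods.
FV = PV·(1+i)^n = 120,500 × 6.973687 = 840,329.2936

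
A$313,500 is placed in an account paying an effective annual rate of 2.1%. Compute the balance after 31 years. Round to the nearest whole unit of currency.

313,500 × (1+0.021)^31 = 313,500 × 1.904575 = 597,084.1599

A$597,084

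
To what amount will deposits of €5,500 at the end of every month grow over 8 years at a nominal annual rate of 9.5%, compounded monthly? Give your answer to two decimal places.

Periodic rate i = 0.095/12 = 0.00791667; n = 8 × 12 = 96 periods.
FV = 5500 × [(1+0.00791667)^96 − 1] / 0.00791667 = 5500 × 142.975186 = 786,363.5219

€786,363.52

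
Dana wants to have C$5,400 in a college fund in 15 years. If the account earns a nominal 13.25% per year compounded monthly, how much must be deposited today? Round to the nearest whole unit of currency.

C$748

With 12 periods per year: i = 0.0110417, n = 180.
PV = 5,400 / (1 + 0.0110417)^180 = 5,400 / 7.218213 = 748.1076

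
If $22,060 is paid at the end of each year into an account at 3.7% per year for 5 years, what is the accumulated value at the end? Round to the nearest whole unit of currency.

FV = PMT · [(1+i)^n − 1] / i = 22060 · 5.383945 = 118,769.8298

$118,770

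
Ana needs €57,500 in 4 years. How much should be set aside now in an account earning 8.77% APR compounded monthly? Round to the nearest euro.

Periodic rate i = 0.0877/12 = 0.00730833; n = 4 × 12 = 48 periods.
PV = 57,500 / (1 + 0.00730833)^48 = 57,500 / 1.418393 = 40,538.8437

€40,539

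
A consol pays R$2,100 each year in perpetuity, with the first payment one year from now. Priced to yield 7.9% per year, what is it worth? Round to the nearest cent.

PV = PMT / i = 2100 / 0.079 = 26,582.2785

R$26,582.28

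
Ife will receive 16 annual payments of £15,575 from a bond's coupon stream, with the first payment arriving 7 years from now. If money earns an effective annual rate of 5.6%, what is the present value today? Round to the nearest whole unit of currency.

£116,690

Value one period before first payment (t=6): 15575 × [1 − (1+0.056)^(−16)] / 0.056 = 15575 × 10.389401 = 161,814.9246
PV₀ = 161,814.9246 / (1+0.056)^6 = 161,814.9246 / 1.386703 = 116,690.3832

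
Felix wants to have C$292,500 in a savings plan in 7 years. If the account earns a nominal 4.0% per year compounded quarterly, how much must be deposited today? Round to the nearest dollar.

C$221,374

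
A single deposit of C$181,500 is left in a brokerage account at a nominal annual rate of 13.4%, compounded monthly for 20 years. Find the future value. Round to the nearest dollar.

C$2,608,167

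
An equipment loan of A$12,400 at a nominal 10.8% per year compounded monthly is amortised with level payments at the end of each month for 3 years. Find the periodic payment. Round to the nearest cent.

A$404.79

With 12 periods per year: i = 0.009, n = 36.
PMT = 12400 / ( [1 − (1+0.009)^(−36)] / 0.009 ) = 12400 / 30.633420 = 404.7867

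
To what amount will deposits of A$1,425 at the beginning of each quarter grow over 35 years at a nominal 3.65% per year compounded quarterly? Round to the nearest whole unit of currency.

A$404,522

Periodic rate i = 0.0365/4 = 0.009125; n = 35 × 4 = 140 periods.
FV = PMT · [(1+i)^n − 1] / i × (1+i) = 1425 · 283.874856 = 404,521.6700
Payments are at the start of each period, so multiply by (1+i).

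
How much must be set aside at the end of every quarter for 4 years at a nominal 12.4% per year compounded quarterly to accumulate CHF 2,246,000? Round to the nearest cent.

CHF 110,549.70

With 4 periods per year: i = 0.031, n = 16.
FV-annuity factor = 20.316653; PMT = 2.246e+06 / 20.316653 = 110,549.7034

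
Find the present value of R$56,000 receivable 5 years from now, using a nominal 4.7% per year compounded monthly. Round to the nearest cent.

Periodic rate i = 0.047/12 = 0.00391667; n = 5 × 12 = 60 periods.
PV = FV·(1+i)^(−n) = 56,000 × 0.790934 = 44,292.2935

R$44,292.29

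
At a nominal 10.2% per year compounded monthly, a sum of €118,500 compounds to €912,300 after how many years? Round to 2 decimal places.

Periodic rate i = 0.102/12 = 0.0085.
(1+i)^n = 912300/118500 = 7.69873, so n = ln 7.69873 / ln 1.0085 = 241.1433 months
= 241.1433/12 years

20.10 years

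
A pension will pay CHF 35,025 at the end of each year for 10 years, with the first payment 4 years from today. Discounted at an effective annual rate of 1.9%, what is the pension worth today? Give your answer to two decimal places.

Value one period before first payment (t=3): 35025 × [1 − (1+0.019)^(−10)] / 0.019 = 35025 × 9.029765 = 316,267.5136
Discount back 3 years: 316,267.5136 × (1+0.019)^(−3) = 316,267.5136 × 0.945099 = 298,904.2102

CHF 298,904.21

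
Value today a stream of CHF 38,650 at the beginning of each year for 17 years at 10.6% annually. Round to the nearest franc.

CHF 330,535

PV = PMT · [1 − (1+i)^(−n)] / i × (1+i) = 38650 · 8.551995 = 330,534.6003
Payments are at the start of each period, so multiply by (1+i).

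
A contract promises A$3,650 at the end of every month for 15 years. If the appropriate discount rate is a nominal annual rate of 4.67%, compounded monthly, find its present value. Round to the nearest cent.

With 12 periods per year: i = 0.00389167, n = 180.
PV = 3650 × [1 − (1+0.00389167)^(−180)] / 0.00389167 = 3650 × 129.247370 = 471,752.9015

A$471,752.90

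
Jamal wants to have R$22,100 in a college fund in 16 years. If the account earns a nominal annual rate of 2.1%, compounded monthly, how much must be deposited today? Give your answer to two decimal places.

R$15,797.81

Periodic rate i = 0.021/12 = 0.00175; n = 16 × 12 = 192 periods.
Discount factor = (1+0.00175)^(−192) = 0.714833; PV = 22,100 × 0.714833 = 15,797.8091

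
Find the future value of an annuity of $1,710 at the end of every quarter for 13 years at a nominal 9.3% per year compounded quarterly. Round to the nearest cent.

$169,461.71

With 4 periods per year: i = 0.02325, n = 52.
Accumulation factor s(52|0.02325) = 99.100417; FV = 1710 × 99.100417 = 169,461.7138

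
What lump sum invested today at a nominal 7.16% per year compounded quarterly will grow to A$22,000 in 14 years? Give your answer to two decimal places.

With 4 periods per year: i = 0.0179, n = 56.
PV = FV·(1+i)^(−n) = 22,000 × 0.370266 = 8,145.8475

A$8,145.85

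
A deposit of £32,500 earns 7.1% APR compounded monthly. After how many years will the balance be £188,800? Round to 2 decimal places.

Periodic rate i = 0.071/12 = 0.00591667.
n = ln(188800/32500) / ln(1+0.00591667) = ln(5.80923) / 0.005899 = 298.2504 months
= 298.2504/12 years

24.85 years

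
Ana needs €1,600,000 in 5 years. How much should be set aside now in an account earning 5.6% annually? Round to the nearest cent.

€1,218,429.46

Discount factor = (1+0.056)^(−5) = 0.761518; PV = 1,600,000 × 0.761518 = 1,218,429.4615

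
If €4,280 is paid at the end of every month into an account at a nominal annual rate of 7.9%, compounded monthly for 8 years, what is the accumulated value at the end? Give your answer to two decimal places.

i = 0.079/12 = 0.00658333 per month; n = 8·12 = 96.
Accumulation factor s(96|0.00658333) = 133.287616; FV = 4280 × 133.287616 = 570,470.9984

€570,471.00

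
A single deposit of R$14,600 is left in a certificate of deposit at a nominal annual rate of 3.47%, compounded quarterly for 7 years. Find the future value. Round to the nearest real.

Periodic rate i = 0.0347/4 = 0.008675; n = 7 × 4 = 28 periods.
FV = PV·(1+i)^n = 14,600 × 1.273606 = 18,594.6518

R$18,595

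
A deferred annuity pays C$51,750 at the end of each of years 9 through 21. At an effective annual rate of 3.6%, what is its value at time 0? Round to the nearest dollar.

PV at t=8 (ordinary 13-year annuity): 51750 × a(13|0.036) = 51750 × 10.238138 = 529,823.6224
PV₀ = 529,823.6224 / (1+0.036)^8 = 529,823.6224 / 1.327022 = 399,257.6758

C$399,258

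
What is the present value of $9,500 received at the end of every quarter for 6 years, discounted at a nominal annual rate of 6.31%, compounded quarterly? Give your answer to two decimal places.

$188,587.05

i = 0.0631/4 = 0.015775 per quarter; n = 6·4 = 24.
Annuity factor a(24|0.015775) = 19.851269; PV = 9500 × 19.851269 = 188,587.0525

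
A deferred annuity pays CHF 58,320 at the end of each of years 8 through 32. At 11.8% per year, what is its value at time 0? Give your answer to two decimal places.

CHF 212,457.43

PV at t=7 (ordinary 25-year annuity): 58320 × a(25|0.118) = 58320 × 7.953294 = 463,836.1096
Discount back 7 years: 463,836.1096 × (1+0.118)^(−7) = 463,836.1096 × 0.458044 = 212,457.4334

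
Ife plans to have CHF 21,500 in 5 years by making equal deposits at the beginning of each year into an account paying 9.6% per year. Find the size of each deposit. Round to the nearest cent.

CHF 3,238.87

FV-annuity factor × (1+i) = 6.638109; PMT = 21500 / 6.638109 = 3,238.8743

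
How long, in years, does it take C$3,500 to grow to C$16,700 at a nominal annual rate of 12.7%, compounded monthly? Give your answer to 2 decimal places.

12.37 years

Periodic rate i = 0.127/12 = 0.0105833.
n = ln(16700/3500) / ln(1+0.0105833) = ln(4.77143) / 0.010528 = 148.4315 months
= 148.4315/12 years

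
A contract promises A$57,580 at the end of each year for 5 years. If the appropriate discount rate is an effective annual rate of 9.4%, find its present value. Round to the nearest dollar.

PV = 57580 × [1 − (1+0.094)^(−5)] / 0.094 = 57580 × 3.849615 = 221,660.8182

A$221,661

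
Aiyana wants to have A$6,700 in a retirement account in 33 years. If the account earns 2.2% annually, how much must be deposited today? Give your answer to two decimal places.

A$3,267.35

Discount factor = (1+0.022)^(−33) = 0.487664; PV = 6,700 × 0.487664 = 3,267.3469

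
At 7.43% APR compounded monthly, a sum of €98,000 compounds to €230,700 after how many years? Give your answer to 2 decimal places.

Periodic rate i = 0.0743/12 = 0.00619167.
(1+i)^n = 230700/98000 = 2.35408, so n = ln 2.35408 / ln 1.00619 = 138.7023 months
= 138.7023/12 years

11.56 years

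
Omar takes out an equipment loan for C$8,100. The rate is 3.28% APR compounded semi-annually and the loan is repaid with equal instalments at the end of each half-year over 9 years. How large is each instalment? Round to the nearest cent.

C$523.34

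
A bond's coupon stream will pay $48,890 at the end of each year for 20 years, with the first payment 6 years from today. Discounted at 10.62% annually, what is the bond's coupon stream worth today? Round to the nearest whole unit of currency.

$241,005

PV at t=5 (ordinary 20-year annuity): 48890 × a(20|0.1062) = 48890 × 8.165354 = 399,204.1578
PV₀ = 399,204.1578 / (1+0.1062)^5 = 399,204.1578 / 1.656412 = 241,005.4065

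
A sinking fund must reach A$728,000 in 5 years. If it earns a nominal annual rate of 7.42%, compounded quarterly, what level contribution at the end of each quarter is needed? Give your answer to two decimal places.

A$30,397.13

Periodic rate i = 0.0742/4 = 0.01855; n = 5 × 4 = 20 periods.
PMT = 728000 / ( [(1+0.01855)^20 − 1] / 0.01855 ) = 728000 / 23.949627 = 30,397.1329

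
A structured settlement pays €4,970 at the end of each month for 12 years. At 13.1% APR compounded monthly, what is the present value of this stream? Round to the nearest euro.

€359,932

With 12 periods per year: i = 0.0109167, n = 144.
Annuity factor a(144|0.0109167) = 72.420846; PV = 4970 × 72.420846 = 359,931.6035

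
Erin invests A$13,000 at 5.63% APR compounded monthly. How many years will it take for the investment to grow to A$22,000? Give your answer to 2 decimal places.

9.37 years

Periodic rate i = 0.0563/12 = 0.00469167.
(1+i)^n = 22000/13000 = 1.69231, so n = ln 1.69231 / ln 1.00469 = 112.3964 months
= 112.3964/12 years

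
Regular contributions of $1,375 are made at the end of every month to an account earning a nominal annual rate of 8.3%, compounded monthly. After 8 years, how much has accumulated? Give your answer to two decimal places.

$186,492.11

Periodic rate i = 0.083/12 = 0.00691667; n = 8 × 12 = 96 periods.
Accumulation factor s(96|0.00691667) = 135.630622; FV = 1375 × 135.630622 = 186,492.1050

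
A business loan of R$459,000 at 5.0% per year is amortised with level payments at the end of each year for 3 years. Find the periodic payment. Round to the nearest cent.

PMT = 459000 / ( [1 − (1+0.05)^(−3)] / 0.05 ) = 459000 / 2.723248 = 168,548.7312

R$168,548.73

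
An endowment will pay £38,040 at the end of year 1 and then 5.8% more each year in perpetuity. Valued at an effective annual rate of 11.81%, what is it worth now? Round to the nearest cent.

£632,945.09

PV = PMT / (i − g) = 38040 / (0.1181 − 0.058) = 38040 / 0.060100 = 632,945.0915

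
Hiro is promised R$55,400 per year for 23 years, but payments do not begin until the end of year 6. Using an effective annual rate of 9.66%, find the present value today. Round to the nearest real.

R$318,283

PV at t=5 (ordinary 23-year annuity): 55400 × a(23|0.0966) = 55400 × 9.110562 = 504,725.1551
Discount back 5 years: 504,725.1551 × (1+0.0966)^(−5) = 504,725.1551 × 0.630607 = 318,283.2195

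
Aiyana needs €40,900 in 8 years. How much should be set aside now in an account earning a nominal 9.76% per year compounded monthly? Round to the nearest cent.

€18,793.07

i = 0.0976/12 = 0.00813333 per month; n = 8·12 = 96.
PV = FV·(1+i)^(−n) = 40,900 × 0.459488 = 18,793.0704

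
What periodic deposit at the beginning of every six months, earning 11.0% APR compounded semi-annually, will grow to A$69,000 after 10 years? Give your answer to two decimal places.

A$1,875.71

With 2 periods per year: i = 0.055, n = 20.
PMT = 69000 / ( [(1+0.055)^20 − 1] / 0.055 × (1+i) ) = 69000 / 36.786076 = 1,875.7097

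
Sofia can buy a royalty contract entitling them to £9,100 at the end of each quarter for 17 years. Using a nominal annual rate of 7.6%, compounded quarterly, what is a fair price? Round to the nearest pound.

£345,766

Periodic rate i = 0.076/4 = 0.019; n = 17 × 4 = 68 periods.
Annuity factor a(68|0.019) = 37.996270; PV = 9100 × 37.996270 = 345,766.0595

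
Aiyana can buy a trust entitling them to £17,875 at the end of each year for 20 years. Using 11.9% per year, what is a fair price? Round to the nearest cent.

£134,357.60

PV = 17875 × [1 − (1+0.119)^(−20)] / 0.119 = 17875 × 7.516509 = 134,357.5988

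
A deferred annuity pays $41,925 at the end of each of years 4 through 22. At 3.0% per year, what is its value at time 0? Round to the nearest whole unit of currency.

$549,566

Value one period before first payment (t=3): 41925 × [1 − (1+0.03)^(−19)] / 0.03 = 41925 × 14.323799 = 600,525.2775
PV₀ = 600,525.2775 / (1+0.03)^3 = 600,525.2775 / 1.092727 = 549,565.6990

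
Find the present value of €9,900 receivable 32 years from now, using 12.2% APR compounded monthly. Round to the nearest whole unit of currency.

With 12 periods per year: i = 0.0101667, n = 384.
Discount factor = (1+0.0101667)^(−384) = 0.020562; PV = 9,900 × 0.020562 = 203.5684

€204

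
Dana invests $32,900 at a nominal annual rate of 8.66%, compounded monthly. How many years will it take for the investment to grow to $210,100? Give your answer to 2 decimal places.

Periodic rate i = 0.0866/12 = 0.00721667.
n = ln(210100/32900) / ln(1+0.00721667) = ln(6.38602) / 0.007191 = 257.8466 months
= 257.8466/12 years

21.49 years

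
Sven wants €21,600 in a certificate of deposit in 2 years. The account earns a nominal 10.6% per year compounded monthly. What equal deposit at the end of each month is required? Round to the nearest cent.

With 12 periods per year: i = 0.00883333, n = 24.
PMT = 21600 / ( [(1+0.00883333)^24 − 1] / 0.00883333 ) = 21600 / 26.603518 = 811.9227

€811.92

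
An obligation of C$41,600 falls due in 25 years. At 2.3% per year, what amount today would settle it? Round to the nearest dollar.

C$23,561

PV = FV·(1+i)^(−n) = 41,600 × 0.566382 = 23,561.4757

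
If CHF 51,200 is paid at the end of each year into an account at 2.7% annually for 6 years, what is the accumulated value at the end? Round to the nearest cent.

CHF 328,697.78

FV = PMT · [(1+i)^n − 1] / i = 51200 · 6.419878 = 328,697.7765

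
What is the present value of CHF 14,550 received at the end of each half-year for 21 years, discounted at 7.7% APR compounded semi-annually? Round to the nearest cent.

Periodic rate i = 0.077/2 = 0.0385; n = 21 × 2 = 42 periods.
PV = PMT · [1 − (1+i)^(−n)] / i = 14550 · 20.659479 = 300,595.4223

CHF 300,595.42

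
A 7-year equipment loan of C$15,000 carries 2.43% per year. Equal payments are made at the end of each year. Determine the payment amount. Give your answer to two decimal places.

C$2,356.14

Annuity-PV factor = 6.366341; PMT = 15000 / 6.366341 = 2,356.1413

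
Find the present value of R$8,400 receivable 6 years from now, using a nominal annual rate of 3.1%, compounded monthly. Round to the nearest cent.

i = 0.031/12 = 0.00258333 per month; n = 6·12 = 72.
PV = FV·(1+i)^(−n) = 8,400 × 0.830473 = 6,975.9711

R$6,975.97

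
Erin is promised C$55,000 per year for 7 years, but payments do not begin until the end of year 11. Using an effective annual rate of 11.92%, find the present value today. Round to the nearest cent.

C$81,603.85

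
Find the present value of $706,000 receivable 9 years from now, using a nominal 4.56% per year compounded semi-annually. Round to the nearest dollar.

i = 0.0456/2 = 0.0228 per half-year; n = 9·2 = 18.
PV = 706,000 / (1 + 0.0228)^18 = 706,000 / 1.500489 = 470,513.1359

$470,513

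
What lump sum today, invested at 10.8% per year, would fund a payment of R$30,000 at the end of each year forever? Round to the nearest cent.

R$277,777.78

PV = C/r = 30000/0.108 = 277,777.7778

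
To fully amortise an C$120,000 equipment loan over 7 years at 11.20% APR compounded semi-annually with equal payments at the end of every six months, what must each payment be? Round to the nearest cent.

C$12,592.35

Periodic rate i = 0.112/2 = 0.056; n = 7 × 2 = 14 periods.
PMT = 120000 / ( [1 − (1+0.056)^(−14)] / 0.056 ) = 120000 / 9.529595 = 12,592.3500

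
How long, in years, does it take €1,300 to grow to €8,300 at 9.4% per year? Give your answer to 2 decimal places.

20.64 years

n = ln(8300/1300) / ln(1+0.094) = ln(6.38462) / 0.089841 = 20.6353 years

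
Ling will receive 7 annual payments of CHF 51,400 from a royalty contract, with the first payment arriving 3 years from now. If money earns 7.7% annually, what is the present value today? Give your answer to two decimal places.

Value one period before first payment (t=2): 51400 × [1 − (1+0.077)^(−7)] / 0.077 = 51400 × 5.260219 = 270,375.2396
PV₀ = 270,375.2396 / (1+0.077)^2 = 270,375.2396 / 1.159929 = 233,096.3702

CHF 233,096.37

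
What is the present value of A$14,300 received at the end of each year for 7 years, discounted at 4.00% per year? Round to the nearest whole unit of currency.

A$85,829

PV = PMT · [1 − (1+i)^(−n)] / i = 14300 · 6.002055 = 85,829.3818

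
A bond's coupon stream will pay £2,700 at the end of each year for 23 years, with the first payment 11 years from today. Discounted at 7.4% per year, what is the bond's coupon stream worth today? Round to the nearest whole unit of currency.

£14,409

PV at t=10 (ordinary 23-year annuity): 2700 × a(23|0.074) = 2700 × 10.897320 = 29,422.7649
Discount back 10 years: 29,422.7649 × (1+0.074)^(−10) = 29,422.7649 × 0.489731 = 14,409.2265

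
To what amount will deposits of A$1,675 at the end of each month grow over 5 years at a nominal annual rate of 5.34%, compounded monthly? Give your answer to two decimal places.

A$114,903.90

Periodic rate i = 0.0534/12 = 0.00445; n = 5 × 12 = 60 periods.
FV = 1675 × [(1+0.00445)^60 − 1] / 0.00445 = 1675 × 68.599345 = 114,903.9022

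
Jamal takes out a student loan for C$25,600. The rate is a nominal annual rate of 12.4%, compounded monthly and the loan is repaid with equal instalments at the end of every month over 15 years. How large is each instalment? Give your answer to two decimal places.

With 12 periods per year: i = 0.0103333, n = 180.
Annuity-PV factor = 81.564626; PMT = 25600 / 81.564626 = 313.8616

C$313.86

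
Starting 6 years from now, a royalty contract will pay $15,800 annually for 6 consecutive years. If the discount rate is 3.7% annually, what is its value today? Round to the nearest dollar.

Value one period before first payment (t=5): 15800 × [1 − (1+0.037)^(−6)] / 0.037 = 15800 × 5.293724 = 83,640.8375
Discount back 5 years: 83,640.8375 × (1+0.037)^(−5) = 83,640.8375 × 0.833885 = 69,746.8488

$69,747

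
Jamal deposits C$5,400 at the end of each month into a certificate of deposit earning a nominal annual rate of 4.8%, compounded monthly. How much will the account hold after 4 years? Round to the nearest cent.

C$285,128.86

Periodic rate i = 0.048/12 = 0.004; n = 4 × 12 = 48 periods.
FV = 5400 × [(1+0.004)^48 − 1] / 0.004 = 5400 × 52.801640 = 285,128.8579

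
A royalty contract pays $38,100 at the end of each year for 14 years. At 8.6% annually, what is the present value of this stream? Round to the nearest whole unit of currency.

Annuity factor a(14|0.086) = 7.964510; PV = 38100 × 7.964510 = 303,447.8270

$303,448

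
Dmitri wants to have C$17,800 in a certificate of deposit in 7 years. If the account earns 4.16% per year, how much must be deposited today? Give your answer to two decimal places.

C$13,381.76

PV = 17,800 / (1 + 0.0416)^7 = 17,800 / 1.330169 = 13,381.7590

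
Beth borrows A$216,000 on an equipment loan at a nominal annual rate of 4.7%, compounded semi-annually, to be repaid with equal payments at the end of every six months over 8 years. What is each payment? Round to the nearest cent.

i = 0.047/2 = 0.0235 per half-year; n = 8·2 = 16.
PMT = 216000 / ( [1 − (1+0.0235)^(−16)] / 0.0235 ) = 216000 / 13.208700 = 16,352.8582

A$16,352.86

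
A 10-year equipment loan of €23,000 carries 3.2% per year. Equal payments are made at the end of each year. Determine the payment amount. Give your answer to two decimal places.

€2,723.89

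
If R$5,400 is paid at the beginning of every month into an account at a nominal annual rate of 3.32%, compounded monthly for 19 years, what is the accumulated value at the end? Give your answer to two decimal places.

Periodic rate i = 0.0332/12 = 0.00276667; n = 19 × 12 = 228 periods.
FV = 5400 × [(1+0.00276667)^228 − 1] / 0.00276667 × (1+i) = 5400 × 318.037937 = 1,717,404.8613
(Beginning-of-period payments → annuity-due factor ×(1+i).)

R$1,717,404.86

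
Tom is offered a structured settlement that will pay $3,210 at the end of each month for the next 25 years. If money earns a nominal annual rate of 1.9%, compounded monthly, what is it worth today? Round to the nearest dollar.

$766,105

i = 0.019/12 = 0.00158333 per month; n = 25·12 = 300.
PV = 3210 × [1 − (1+0.00158333)^(−300)] / 0.00158333 = 3210 × 238.661868 = 766,104.5973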